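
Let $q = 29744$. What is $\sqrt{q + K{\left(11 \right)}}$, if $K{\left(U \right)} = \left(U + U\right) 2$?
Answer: $2 \sqrt{7447} \approx 172.59$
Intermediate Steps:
$K{\left(U \right)} = 4 U$ ($K{\left(U \right)} = 2 U 2 = 4 U$)
$\sqrt{q + K{\left(11 \right)}} = \sqrt{29744 + 4 \cdot 11} = \sqrt{29744 + 44} = \sqrt{29788} = 2 \sqrt{7447}$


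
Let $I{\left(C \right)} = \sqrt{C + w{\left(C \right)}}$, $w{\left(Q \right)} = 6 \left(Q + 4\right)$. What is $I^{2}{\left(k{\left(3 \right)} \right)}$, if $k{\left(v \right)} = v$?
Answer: $45$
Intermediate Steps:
$w{\left(Q \right)} = 24 + 6 Q$ ($w{\left(Q \right)} = 6 \left(4 + Q\right) = 24 + 6 Q$)
$I{\left(C \right)} = \sqrt{24 + 7 C}$ ($I{\left(C \right)} = \sqrt{C + \left(24 + 6 C\right)} = \sqrt{24 + 7 C}$)
$I^{2}{\left(k{\left(3 \right)} \right)} = \left(\sqrt{24 + 7 \cdot 3}\right)^{2} = \left(\sqrt{24 + 21}\right)^{2} = \left(\sqrt{45}\right)^{2} = \left(3 \sqrt{5}\right)^{2} = 45$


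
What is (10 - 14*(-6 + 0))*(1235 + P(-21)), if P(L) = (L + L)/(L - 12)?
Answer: 1278306/11 ≈ 1.1621e+5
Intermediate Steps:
P(L) = 2*L/(-12 + L) (P(L) = (2*L)/(-12 + L) = 2*L/(-12 + L))
(10 - 14*(-6 + 0))*(1235 + P(-21)) = (10 - 14*(-6 + 0))*(1235 + 2*(-21)/(-12 - 21)) = (10 - 14*(-6))*(1235 + 2*(-21)/(-33)) = (10 + 84)*(1235 + 2*(-21)*(-1/33)) = 94*(1235 + 14/11) = 94*(13599/11) = 1278306/11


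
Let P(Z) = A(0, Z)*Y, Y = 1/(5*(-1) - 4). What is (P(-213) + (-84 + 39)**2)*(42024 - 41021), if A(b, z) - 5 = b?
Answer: 18274660/9 ≈ 2.0305e+6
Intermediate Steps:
A(b, z) = 5 + b
Y = -1/9 (Y = 1/(-5 - 4) = 1/(-9) = -1/9 ≈ -0.11111)
P(Z) = -5/9 (P(Z) = (5 + 0)*(-1/9) = 5*(-1/9) = -5/9)
(P(-213) + (-84 + 39)**2)*(42024 - 41021) = (-5/9 + (-84 + 39)**2)*(42024 - 41021) = (-5/9 + (-45)**2)*1003 = (-5/9 + 2025)*1003 = (18220/9)*1003 = 18274660/9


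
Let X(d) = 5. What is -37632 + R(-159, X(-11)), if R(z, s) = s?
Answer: -37627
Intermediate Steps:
-37632 + R(-159, X(-11)) = -37632 + 5 = -37627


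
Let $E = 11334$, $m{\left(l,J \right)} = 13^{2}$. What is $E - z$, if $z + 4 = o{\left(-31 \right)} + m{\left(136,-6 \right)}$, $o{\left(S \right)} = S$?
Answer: $11200$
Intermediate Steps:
$m{\left(l,J \right)} = 169$
$z = 134$ ($z = -4 + \left(-31 + 169\right) = -4 + 138 = 134$)
$E - z = 11334 - 134 = 11200$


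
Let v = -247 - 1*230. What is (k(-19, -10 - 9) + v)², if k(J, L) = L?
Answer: 246016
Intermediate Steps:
v = -477 (v = -247 - 230 = -477)
(k(-19, -10 - 9) + v)² = ((-10 - 9) - 477)² = (-19 - 477)² = (-496)² = 246016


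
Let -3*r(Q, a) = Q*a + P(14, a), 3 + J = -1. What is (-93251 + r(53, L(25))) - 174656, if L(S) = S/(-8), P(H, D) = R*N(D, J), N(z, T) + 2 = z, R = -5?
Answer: -803581/3 ≈ -2.6786e+5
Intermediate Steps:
J = -4 (J = -3 - 1 = -4)
N(z, T) = -2 + z
P(H, D) = 10 - 5*D (P(H, D) = -5*(-2 + D) = 10 - 5*D)
L(S) = -S/8 (L(S) = S*(-⅛) = -S/8)
r(Q, a) = -10/3 + 5*a/3 - Q*a/3 (r(Q, a) = -(Q*a + (10 - 5*a))/3 = -(10 - 5*a + Q*a)/3 = -10/3 + 5*a/3 - Q*a/3)
(-93251 + r(53, L(25))) - 174656 = (-93251 + (-10/3 + 5*(-⅛*25)/3 - ⅓*53*(-⅛*25))) - 174656 = (-93251 + (-10/3 + (5/3)*(-25/8) - ⅓*53*(-25/8))) - 174656 = (-93251 + (-10/3 - 125/24 + 1325/24)) - 174656 = (-93251 + 140/3) - 174656 = -279613/3 - 174656 = -803581/3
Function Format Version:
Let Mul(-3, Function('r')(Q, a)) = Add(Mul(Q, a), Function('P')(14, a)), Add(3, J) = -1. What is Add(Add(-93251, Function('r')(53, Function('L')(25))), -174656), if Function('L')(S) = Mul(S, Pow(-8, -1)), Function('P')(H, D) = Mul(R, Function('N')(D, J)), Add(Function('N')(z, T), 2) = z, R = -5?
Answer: Rational(-803581, 3) ≈ -2.6786e+5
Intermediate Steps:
J = -4 (J = Add(-3, -1) = -4)
Function('N')(z, T) = Add(-2, z)
Function('P')(H, D) = Add(10, Mul(-5, D)) (Function('P')(H, D) = Mul(-5, Add(-2, D)) = Add(10, Mul(-5, D)))
Function('L')(S) = Mul(Rational(-1, 8), S) (Function('L')(S) = Mul(S, Rational(-1, 8)) = Mul(Rational(-1, 8), S))
Function('r')(Q, a) = Add(Rational(-10, 3), Mul(Rational(5, 3), a), Mul(Rational(-1, 3), Q, a)) (Function('r')(Q, a) = Mul(Rational(-1, 3), Add(Mul(Q, a), Add(10, Mul(-5, a)))) = Mul(Rational(-1, 3), Add(10, Mul(-5, a), Mul(Q, a))) = Add(Rational(-10, 3), Mul(Rational(5, 3), a), Mul(Rational(-1, 3), Q, a)))
Add(Add(-93251, Function('r')(53, Function('L')(25))), -174656) = Add(Add(-93251, Add(Rational(-10, 3), Mul(Rational(5, 3), Mul(Rational(-1, 8), 25)), Mul(Rational(-1, 3), 53, Mul(Rational(-1, 8), 25)))), -174656) = Add(Add(-93251, Add(Rational(-10, 3), Mul(Rational(5, 3), Rational(-25, 8)), Mul(Rational(-1, 3), 53, Rational(-25, 8)))), -174656) = Add(Add(-93251, Add(Rational(-10, 3), Rational(-125, 24), Rational(1325, 24))), -174656) = Add(Add(-93251, Rational(140, 3)), -174656) = Add(Rational(-279613, 3), -174656) = Rational(-803581, 3)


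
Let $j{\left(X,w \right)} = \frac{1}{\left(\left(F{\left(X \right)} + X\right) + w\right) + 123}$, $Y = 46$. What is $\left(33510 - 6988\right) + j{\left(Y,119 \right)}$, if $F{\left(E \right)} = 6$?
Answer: $\frac{7797469}{294} \approx 26522.0$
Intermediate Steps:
$j{\left(X,w \right)} = \frac{1}{129 + X + w}$ ($j{\left(X,w \right)} = \frac{1}{\left(\left(6 + X\right) + w\right) + 123} = \frac{1}{\left(6 + X + w\right) + 123} = \frac{1}{129 + X + w}$)
$\left(33510 - 6988\right) + j{\left(Y,119 \right)} = \left(33510 - 6988\right) + \frac{1}{129 + 46 + 119} = 26522 + \frac{1}{294} = \frac{7797469}{294}$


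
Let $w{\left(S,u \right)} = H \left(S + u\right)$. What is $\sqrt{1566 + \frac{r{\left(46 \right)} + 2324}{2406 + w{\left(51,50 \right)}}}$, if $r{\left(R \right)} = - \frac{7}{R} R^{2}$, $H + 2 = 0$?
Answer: $\frac{\sqrt{1902859766}}{1102} \approx 39.584$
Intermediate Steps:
$H = -2$ ($H = -2 + 0 = -2$)
$w{\left(S,u \right)} = - 2 S - 2 u$ ($w{\left(S,u \right)} = - 2 \left(S + u\right) = - 2 S - 2 u$)
$r{\left(R \right)} = - 7 R$
$\sqrt{1566 + \frac{r{\left(46 \right)} + 2324}{2406 + w{\left(51,50 \right)}}} = \sqrt{1566 + \frac{\left(-7\right) 46 + 2324}{2406 - 202}} = \sqrt{1566 + \frac{-322 + 2324}{2406 - 202}} = \sqrt{1566 + \frac{2002}{2406 - 202}} = \sqrt{1566 + \frac{2002}{2204}} = \sqrt{1566 + 2002 \cdot \frac{1}{2204}} = \sqrt{1566 + \frac{1001}{1102}} = \sqrt{\frac{1726733}{1102}} = \frac{\sqrt{1902859766}}{1102}$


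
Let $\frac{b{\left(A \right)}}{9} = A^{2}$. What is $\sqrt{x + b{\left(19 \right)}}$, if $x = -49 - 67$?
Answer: $\sqrt{3133} \approx 55.973$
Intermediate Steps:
$b{\left(A \right)} = 9 A^{2}$
$x = -116$ ($x = -49 - 67 = -116$)
$\sqrt{x + b{\left(19 \right)}} = \sqrt{-116 + 9 \cdot 19^{2}} = \sqrt{-116 + 9 \cdot 361} = \sqrt{-116 + 3249} = \sqrt{3133}$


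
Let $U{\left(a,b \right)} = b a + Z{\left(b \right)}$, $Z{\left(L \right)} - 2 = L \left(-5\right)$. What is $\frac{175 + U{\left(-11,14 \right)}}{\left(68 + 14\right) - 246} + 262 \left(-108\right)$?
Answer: $- \frac{4640497}{164} \approx -28296.0$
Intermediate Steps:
$Z{\left(L \right)} = 2 - 5 L$ ($Z{\left(L \right)} = 2 + L \left(-5\right) = 2 - 5 L$)
$U{\left(a,b \right)} = 2 - 5 b + a b$ ($U{\left(a,b \right)} = b a - \left(-2 + 5 b\right) = a b - \left(-2 + 5 b\right) = 2 - 5 b + a b$)
$\frac{175 + U{\left(-11,14 \right)}}{\left(68 + 14\right) - 246} + 262 \left(-108\right) = \frac{175 - 222}{\left(68 + 14\right) - 246} + 262 \left(-108\right) = \frac{175 - 222}{82 - 246} - 28296 = \frac{175 - 222}{-164} - 28296 = \left(-47\right) \left(- \frac{1}{164}\right) - 28296 = \frac{47}{164} - 28296 = - \frac{4640497}{164}$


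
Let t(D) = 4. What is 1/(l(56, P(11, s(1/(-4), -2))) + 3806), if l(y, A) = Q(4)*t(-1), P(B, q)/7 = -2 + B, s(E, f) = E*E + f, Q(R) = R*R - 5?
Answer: 1/3850 ≈ 0.00025974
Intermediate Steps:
Q(R) = -5 + R² (Q(R) = R² - 5 = -5 + R²)
s(E, f) = f + E² (s(E, f) = E² + f = f + E²)
P(B, q) = -14 + 7*B (P(B, q) = 7*(-2 + B) = -14 + 7*B)
l(y, A) = 44 (l(y, A) = (-5 + 4²)*4 = (-5 + 16)*4 = 11*4 = 44)
1/(l(56, P(11, s(1/(-4), -2))) + 3806) = 1/(44 + 3806) = 1/3850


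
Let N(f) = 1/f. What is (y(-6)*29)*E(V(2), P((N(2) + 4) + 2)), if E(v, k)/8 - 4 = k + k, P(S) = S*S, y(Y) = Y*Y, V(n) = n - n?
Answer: 739152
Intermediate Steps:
V(n) = 0
y(Y) = Y**2
P(S) = S**2
E(v, k) = 32 + 16*k (E(v, k) = 32 + 8*(k + k) = 32 + 8*(2*k) = 32 + 16*k)
(y(-6)*29)*E(V(2), P((N(2) + 4) + 2)) = ((-6)**2*29)*(32 + 16*((1/2 + 4) + 2)**2) = (36*29)*(32 + 16*((1/2 + 4) + 2)**2) = 1044*(32 + 16*(9/2 + 2)**2) = 1044*(32 + 16*(13/2)**2) = 1044*(32 + 16*(169/4)) = 1044*(32 + 676) = 1044*708 = 739152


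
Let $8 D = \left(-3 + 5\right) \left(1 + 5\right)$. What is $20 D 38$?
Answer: $1140$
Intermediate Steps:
$D = \frac{3}{2}$ ($D = \frac{\left(-3 + 5\right) \left(1 + 5\right)}{8} = \frac{2 \cdot 6}{8} = \frac{1}{8} \cdot 12 = \frac{3}{2} \approx 1.5$)
$20 D 38 = 20 \cdot \frac{3}{2} \cdot 38 = 30 \cdot 38 = 1140$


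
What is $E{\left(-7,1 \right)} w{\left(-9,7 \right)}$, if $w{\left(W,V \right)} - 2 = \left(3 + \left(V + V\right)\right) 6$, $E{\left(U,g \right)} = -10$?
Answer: $-1040$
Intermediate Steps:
$w{\left(W,V \right)} = 20 + 12 V$ ($w{\left(W,V \right)} = 2 + \left(3 + \left(V + V\right)\right) 6 = 2 + \left(3 + 2 V\right) 6 = 2 + \left(18 + 12 V\right) = 20 + 12 V$)
$E{\left(-7,1 \right)} w{\left(-9,7 \right)} = - 10 \left(20 + 12 \cdot 7\right) = - 10 \left(20 + 84\right) = \left(-10\right) 104 = -1040$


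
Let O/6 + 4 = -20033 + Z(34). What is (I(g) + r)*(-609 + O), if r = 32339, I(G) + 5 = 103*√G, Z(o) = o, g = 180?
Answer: -3900353418 - 74547486*√5 ≈ -4.0670e+9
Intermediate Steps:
O = -120018 (O = -24 + 6*(-20033 + 34) = -24 + 6*(-19999) = -24 - 119994 = -120018)
I(G) = -5 + 103*√G
(I(g) + r)*(-609 + O) = ((-5 + 103*√180) + 32339)*(-609 - 120018) = ((-5 + 103*(6*√5)) + 32339)*(-120627) = ((-5 + 618*√5) + 32339)*(-120627) = (32334 + 618*√5)*(-120627) = -3900353418 - 74547486*√5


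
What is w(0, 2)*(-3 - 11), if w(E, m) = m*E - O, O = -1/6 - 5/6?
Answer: -14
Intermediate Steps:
O = -1 (O = -1*⅙ - 5*⅙ = -⅙ - ⅚ = -1)
w(E, m) = 1 + E*m (w(E, m) = m*E - 1*(-1) = E*m + 1 = 1 + E*m)
w(0, 2)*(-3 - 11) = (1 + 0*2)*(-3 - 11) = (1 + 0)*(-14) = 1*(-14) = -14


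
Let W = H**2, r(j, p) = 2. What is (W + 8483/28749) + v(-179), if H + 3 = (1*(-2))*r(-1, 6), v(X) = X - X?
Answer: 1417184/28749 ≈ 49.295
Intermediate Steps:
v(X) = 0
H = -7 (H = -3 + (1*(-2))*2 = -3 - 2*2 = -3 - 4 = -7)
W = 49 (W = (-7)**2 = 49)
(W + 8483/28749) + v(-179) = (49 + 8483/28749) + 0 = 1417184/28749 + 0 = 1417184/28749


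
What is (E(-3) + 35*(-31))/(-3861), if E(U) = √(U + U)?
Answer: 1085/3861 - I*√6/3861 ≈ 0.28102 - 0.00063442*I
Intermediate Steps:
E(U) = √2*√U (E(U) = √(2*U) = √2*√U)
(E(-3) + 35*(-31))/(-3861) = (√2*√(-3) + 35*(-31))/(-3861) = (√2*(I*√3) - 1085)*(-1/3861) = (I*√6 - 1085)*(-1/3861) = (-1085 + I*√6)*(-1/3861) = 1085/3861 - I*√6/3861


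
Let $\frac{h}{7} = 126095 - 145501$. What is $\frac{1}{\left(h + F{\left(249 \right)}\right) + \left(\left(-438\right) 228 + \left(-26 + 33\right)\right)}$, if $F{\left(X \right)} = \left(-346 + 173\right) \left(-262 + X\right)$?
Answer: $- \frac{1}{233450} \approx -4.2836 \cdot 10^{-6}$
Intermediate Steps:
$F{\left(X \right)} = 45326 - 173 X$ ($F{\left(X \right)} = - 173 \left(-262 + X\right) = 45326 - 173 X$)
$h = -135842$ ($h = 7 \left(126095 - 145501\right) = 7 \left(-19406\right) = -135842$)
$\frac{1}{\left(h + F{\left(249 \right)}\right) + \left(\left(-438\right) 228 + \left(-26 + 33\right)\right)} = \frac{1}{\left(-135842 + \left(45326 - 43077\right)\right) + \left(\left(-438\right) 228 + \left(-26 + 33\right)\right)} = \frac{1}{\left(-135842 + \left(45326 - 43077\right)\right) + \left(-99864 + 7\right)} = \frac{1}{\left(-135842 + 2249\right) - 99857} = \frac{1}{-133593 - 99857} = \frac{1}{-233450} = - \frac{1}{233450}$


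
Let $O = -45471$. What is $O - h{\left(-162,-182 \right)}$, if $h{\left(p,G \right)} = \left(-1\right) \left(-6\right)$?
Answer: $-45477$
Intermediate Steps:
$h{\left(p,G \right)} = 6$
$O - h{\left(-162,-182 \right)} = -45471 - 6 = -45477$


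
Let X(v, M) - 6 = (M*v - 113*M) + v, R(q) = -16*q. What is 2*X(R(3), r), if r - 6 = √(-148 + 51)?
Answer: -2016 - 322*I*√97 ≈ -2016.0 - 3171.3*I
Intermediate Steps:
r = 6 + I*√97 (r = 6 + √(-148 + 51) = 6 + √(-97) = 6 + I*√97 ≈ 6.0 + 9.8489*I)
X(v, M) = 6 + v - 113*M + M*v (X(v, M) = 6 + ((M*v - 113*M) + v) = 6 + ((-113*M + M*v) + v) = 6 + (v - 113*M + M*v) = 6 + v - 113*M + M*v)
2*X(R(3), r) = 2*(6 - 16*3 - 113*(6 + I*√97) + (6 + I*√97)*(-16*3)) = 2*(6 - 48 + (-678 - 113*I*√97) + (6 + I*√97)*(-48)) = 2*(6 - 48 + (-678 - 113*I*√97) + (-288 - 48*I*√97)) = 2*(-1008 - 161*I*√97) = -2016 - 322*I*√97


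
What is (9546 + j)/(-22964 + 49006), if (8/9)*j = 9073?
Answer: 158025/208336 ≈ 0.75851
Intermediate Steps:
j = 81657/8 (j = (9/8)*9073 = 81657/8 ≈ 10207.)
(9546 + j)/(-22964 + 49006) = (9546 + 81657/8)/(-22964 + 49006) = (158025/8)/26042 = (158025/8)*(1/26042) = 158025/208336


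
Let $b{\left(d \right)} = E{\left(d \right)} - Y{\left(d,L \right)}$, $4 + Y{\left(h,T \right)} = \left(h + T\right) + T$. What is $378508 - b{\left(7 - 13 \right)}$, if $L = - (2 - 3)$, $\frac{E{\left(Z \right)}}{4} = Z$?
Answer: $378524$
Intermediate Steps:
$E{\left(Z \right)} = 4 Z$
$L = 1$ ($L = \left(-1\right) \left(-1\right) = 1$)
$Y{\left(h,T \right)} = -4 + h + 2 T$ ($Y{\left(h,T \right)} = -4 + \left(\left(h + T\right) + T\right) = -4 + \left(\left(T + h\right) + T\right) = -4 + \left(h + 2 T\right) = -4 + h + 2 T$)
$b{\left(d \right)} = 2 + 3 d$ ($b{\left(d \right)} = 4 d - \left(-4 + d + 2 \cdot 1\right) = 4 d - \left(-4 + d + 2\right) = 4 d - \left(-2 + d\right) = 2 + 3 d$)
$378508 - b{\left(7 - 13 \right)} = 378508 - \left(2 + 3 \left(7 - 13\right)\right) = 378508 - \left(2 + 3 \left(-6\right)\right) = 378508 - \left(2 - 18\right) = 378508 - -16 = 378508 + 16 = 378524$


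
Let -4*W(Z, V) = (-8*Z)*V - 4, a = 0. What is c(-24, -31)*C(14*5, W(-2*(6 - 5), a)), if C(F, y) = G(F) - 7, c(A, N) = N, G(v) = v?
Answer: -1953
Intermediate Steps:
W(Z, V) = 1 + 2*V*Z (W(Z, V) = -((-8*Z)*V - 4)/4 = -(-8*V*Z - 4)/4 = -(-4 - 8*V*Z)/4 = 1 + 2*V*Z)
C(F, y) = -7 + F (C(F, y) = F - 7 = -7 + F)
c(-24, -31)*C(14*5, W(-2*(6 - 5), a)) = -31*(-7 + 14*5) = -31*(-7 + 70) = -31*63 = -1953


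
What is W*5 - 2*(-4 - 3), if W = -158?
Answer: -776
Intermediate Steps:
W*5 - 2*(-4 - 3) = -158*5 - 2*(-4 - 3) = -790 - 2*(-7) = -790 + 14 = -776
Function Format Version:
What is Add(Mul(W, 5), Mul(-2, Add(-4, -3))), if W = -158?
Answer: -776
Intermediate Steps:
Add(Mul(W, 5), Mul(-2, Add(-4, -3))) = Add(Mul(-158, 5), Mul(-2, Add(-4, -3))) = Add(-790, Mul(-2, -7)) = Add(-790, 14) = -776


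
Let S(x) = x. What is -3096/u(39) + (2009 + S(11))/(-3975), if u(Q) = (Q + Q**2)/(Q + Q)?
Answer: -24694/159 ≈ -155.31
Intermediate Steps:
u(Q) = (Q + Q**2)/(2*Q) (u(Q) = (Q + Q**2)/((2*Q)) = (Q + Q**2)*(1/(2*Q)) = (Q + Q**2)/(2*Q))
-3096/u(39) + (2009 + S(11))/(-3975) = -3096/(1/2 + (1/2)*39) + (2009 + 11)/(-3975) = -3096/(1/2 + 39/2) + 2020*(-1/3975) = -3096/20 - 404/795 = -3096*1/20 - 404/795 = -774/5 - 404/795 = -24694/159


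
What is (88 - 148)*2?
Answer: -120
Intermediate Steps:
(88 - 148)*2 = -60*2 = -120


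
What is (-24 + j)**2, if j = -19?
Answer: 1849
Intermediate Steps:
(-24 + j)**2 = (-24 - 19)**2 = (-43)**2 = 1849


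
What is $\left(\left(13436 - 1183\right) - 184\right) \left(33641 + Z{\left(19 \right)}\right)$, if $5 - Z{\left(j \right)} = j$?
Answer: $405844263$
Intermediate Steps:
$Z{\left(j \right)} = 5 - j$
$\left(\left(13436 - 1183\right) - 184\right) \left(33641 + Z{\left(19 \right)}\right) = \left(\left(13436 - 1183\right) - 184\right) \left(33641 + \left(5 - 19\right)\right) = \left(12253 - 184\right) \left(33641 - 14\right) = 12069 \cdot 33627 = 405844263$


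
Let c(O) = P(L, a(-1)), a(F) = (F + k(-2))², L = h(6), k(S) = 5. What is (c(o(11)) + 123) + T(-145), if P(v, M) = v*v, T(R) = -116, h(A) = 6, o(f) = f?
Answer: 43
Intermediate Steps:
L = 6
a(F) = (5 + F)² (a(F) = (F + 5)² = (5 + F)²)
P(v, M) = v²
c(O) = 36 (c(O) = 6² = 36)
(c(o(11)) + 123) + T(-145) = (36 + 123) - 116 = 159 - 116 = 43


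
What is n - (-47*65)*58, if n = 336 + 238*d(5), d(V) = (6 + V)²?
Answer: 206324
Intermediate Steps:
n = 29134 (n = 336 + 238*(6 + 5)² = 336 + 238*11² = 336 + 238*121 = 336 + 28798 = 29134)
n - (-47*65)*58 = 29134 - (-47*65)*58 = 29134 - (-3055)*58 = 29134 - 1*(-177190) = 29134 + 177190 = 206324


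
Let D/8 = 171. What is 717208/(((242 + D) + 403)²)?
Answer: 717208/4052169 ≈ 0.17699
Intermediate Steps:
D = 1368 (D = 8*171 = 1368)
717208/(((242 + D) + 403)²) = 717208/(((242 + 1368) + 403)²) = 717208/((1610 + 403)²) = 717208/(2013²) = 717208/4052169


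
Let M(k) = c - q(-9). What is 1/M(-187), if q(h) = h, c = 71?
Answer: 1/80 ≈ 0.012500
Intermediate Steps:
M(k) = 80 (M(k) = 71 - 1*(-9) = 71 + 9 = 80)
1/M(-187) = 1/80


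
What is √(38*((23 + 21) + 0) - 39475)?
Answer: I*√37803 ≈ 194.43*I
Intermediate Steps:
√(38*((23 + 21) + 0) - 39475) = √(38*(44 + 0) - 39475) = √(38*44 - 39475) = √(1672 - 39475) = √(-37803) = I*√37803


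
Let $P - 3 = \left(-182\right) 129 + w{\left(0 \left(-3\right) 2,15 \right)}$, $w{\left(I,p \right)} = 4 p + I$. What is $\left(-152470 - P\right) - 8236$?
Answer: $-137291$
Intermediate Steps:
$w{\left(I,p \right)} = I + 4 p$
$P = -23415$ ($P = 3 - \left(23418 - 0 \left(-3\right) 2\right) = 3 + \left(-23478 + \left(0 \cdot 2 + 60\right)\right) = 3 + \left(-23478 + \left(0 + 60\right)\right) = 3 + \left(-23478 + 60\right) = 3 - 23418 = -23415$)
$\left(-152470 - P\right) - 8236 = \left(-152470 - -23415\right) - 8236 = \left(-152470 + 23415\right) - 8236 = -129055 - 8236 = -137291$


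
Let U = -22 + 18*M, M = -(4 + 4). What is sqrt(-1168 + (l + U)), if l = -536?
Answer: I*sqrt(1870) ≈ 43.243*I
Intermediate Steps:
M = -8 (M = -1*8 = -8)
U = -166 (U = -22 + 18*(-8) = -22 - 144 = -166)
sqrt(-1168 + (l + U)) = sqrt(-1168 + (-536 - 166)) = sqrt(-1168 - 702) = sqrt(-1870) = I*sqrt(1870)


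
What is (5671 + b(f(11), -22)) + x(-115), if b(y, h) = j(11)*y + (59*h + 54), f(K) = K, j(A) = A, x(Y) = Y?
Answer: 4433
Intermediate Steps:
b(y, h) = 54 + 11*y + 59*h (b(y, h) = 11*y + (59*h + 54) = 11*y + (54 + 59*h) = 54 + 11*y + 59*h)
(5671 + b(f(11), -22)) + x(-115) = (5671 + (54 + 11*11 + 59*(-22))) - 115 = (5671 + (54 + 121 - 1298)) - 115 = (5671 - 1123) - 115 = 4548 - 115 = 4433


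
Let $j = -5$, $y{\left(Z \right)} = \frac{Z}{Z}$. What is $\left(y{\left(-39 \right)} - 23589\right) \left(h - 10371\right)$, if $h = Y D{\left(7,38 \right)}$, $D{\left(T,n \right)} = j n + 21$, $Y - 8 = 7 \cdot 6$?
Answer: $443949748$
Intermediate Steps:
$y{\left(Z \right)} = 1$
$Y = 50$ ($Y = 8 + 7 \cdot 6 = 8 + 42 = 50$)
$D{\left(T,n \right)} = 21 - 5 n$ ($D{\left(T,n \right)} = - 5 n + 21 = 21 - 5 n$)
$h = -8450$ ($h = 50 \left(21 - 190\right) = 50 \left(-169\right) = -8450$)
$\left(y{\left(-39 \right)} - 23589\right) \left(h - 10371\right) = \left(1 - 23589\right) \left(-8450 - 10371\right) = \left(-23588\right) \left(-18821\right) = 443949748$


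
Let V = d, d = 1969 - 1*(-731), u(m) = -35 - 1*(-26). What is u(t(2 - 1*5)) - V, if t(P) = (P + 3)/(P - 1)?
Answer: -2709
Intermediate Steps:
t(P) = (3 + P)/(-1 + P)
u(m) = -9 (u(m) = -35 + 26 = -9)
d = 2700 (d = 1969 + 731 = 2700)
V = 2700
u(t(2 - 1*5)) - V = -9 - 1*2700 = -9 - 2700 = -2709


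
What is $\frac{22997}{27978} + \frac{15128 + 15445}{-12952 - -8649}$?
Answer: $- \frac{756415303}{120389334} \approx -6.2831$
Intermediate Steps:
$\frac{22997}{27978} + \frac{15128 + 15445}{-12952 - -8649} = 22997 \cdot \frac{1}{27978} + \frac{30573}{-12952 + 8649} = \frac{22997}{27978} + \frac{30573}{-4303} = \frac{22997}{27978} + 30573 \left(- \frac{1}{4303}\right) = \frac{22997}{27978} - \frac{30573}{4303} = - \frac{756415303}{120389334}$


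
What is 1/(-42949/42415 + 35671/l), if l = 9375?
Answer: 79528125/222067718 ≈ 0.35813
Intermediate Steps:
1/(-42949/42415 + 35671/l) = 1/(-42949/42415 + 35671/9375) = 1/(222067718/79528125) = 79528125/222067718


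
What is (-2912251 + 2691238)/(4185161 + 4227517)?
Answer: -24557/934742 ≈ -0.026271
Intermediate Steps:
(-2912251 + 2691238)/(4185161 + 4227517) = -221013/8412678 = -221013*1/8412678 = -24557/934742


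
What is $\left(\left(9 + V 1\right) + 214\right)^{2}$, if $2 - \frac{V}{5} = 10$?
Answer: $33489$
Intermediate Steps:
$V = -40$ ($V = 10 - 50 = -40$)
$\left(\left(9 + V 1\right) + 214\right)^{2} = \left(\left(9 - 40\right) + 214\right)^{2} = \left(-31 + 214\right)^{2} = 183^{2} = 33489$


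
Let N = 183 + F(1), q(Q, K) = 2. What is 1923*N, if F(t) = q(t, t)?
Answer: 355755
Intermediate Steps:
F(t) = 2
N = 185 (N = 183 + 2 = 185)
1923*N = 1923*185 = 355755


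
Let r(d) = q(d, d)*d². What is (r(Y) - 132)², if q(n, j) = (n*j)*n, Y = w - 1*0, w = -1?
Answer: 17689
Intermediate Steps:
Y = -1 (Y = -1 - 1*0 = -1 + 0 = -1)
q(n, j) = j*n² (q(n, j) = (j*n)*n = j*n²)
r(d) = d⁵ (r(d) = (d*d²)*d² = d³*d² = d⁵)
(r(Y) - 132)² = ((-1)⁵ - 132)² = (-1 - 132)² = (-133)² = 17689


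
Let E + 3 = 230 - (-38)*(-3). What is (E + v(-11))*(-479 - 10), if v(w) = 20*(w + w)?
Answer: 159903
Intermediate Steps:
v(w) = 40*w (v(w) = 20*(2*w) = 40*w)
E = 113 (E = -3 + (230 - (-38)*(-3)) = -3 + (230 - 1*114) = -3 + (230 - 114) = -3 + 116 = 113)
(E + v(-11))*(-479 - 10) = (113 + 40*(-11))*(-479 - 10) = (113 - 440)*(-489) = -327*(-489) = 159903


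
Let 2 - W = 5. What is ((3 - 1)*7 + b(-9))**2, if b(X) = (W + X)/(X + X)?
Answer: 1936/9 ≈ 215.11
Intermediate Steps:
W = -3 (W = 2 - 1*5 = 2 - 5 = -3)
b(X) = (-3 + X)/(2*X) (b(X) = (-3 + X)/(X + X) = (-3 + X)/((2*X)) = (-3 + X)*(1/(2*X)) = (-3 + X)/(2*X))
((3 - 1)*7 + b(-9))**2 = ((3 - 1)*7 + (1/2)*(-3 - 9)/(-9))**2 = (2*7 + (1/2)*(-1/9)*(-12))**2 = (14 + 2/3)**2 = (44/3)**2 = 1936/9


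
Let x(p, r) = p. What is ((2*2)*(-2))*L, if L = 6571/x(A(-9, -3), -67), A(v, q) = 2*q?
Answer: 26284/3 ≈ 8761.3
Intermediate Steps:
L = -6571/6 (L = 6571/((2*(-3))) = 6571/(-6) = 6571*(-⅙) = -6571/6 ≈ -1095.2)
((2*2)*(-2))*L = ((2*2)*(-2))*(-6571/6) = (4*(-2))*(-6571/6) = -8*(-6571/6) = 26284/3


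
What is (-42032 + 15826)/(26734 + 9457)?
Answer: -26206/36191 ≈ -0.72410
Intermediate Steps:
(-42032 + 15826)/(26734 + 9457) = -26206/36191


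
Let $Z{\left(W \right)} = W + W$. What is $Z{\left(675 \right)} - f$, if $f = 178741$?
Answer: $-177391$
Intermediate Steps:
$Z{\left(W \right)} = 2 W$
$Z{\left(675 \right)} - f = 2 \cdot 675 - 178741 = 1350 - 178741 = -177391$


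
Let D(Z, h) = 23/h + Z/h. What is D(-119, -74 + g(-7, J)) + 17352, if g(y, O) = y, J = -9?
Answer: 468536/27 ≈ 17353.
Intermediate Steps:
D(-119, -74 + g(-7, J)) + 17352 = (23 - 119)/(-74 - 7) + 17352 = -96/(-81) + 17352 = -1/81*(-96) + 17352 = 32/27 + 17352 = 468536/27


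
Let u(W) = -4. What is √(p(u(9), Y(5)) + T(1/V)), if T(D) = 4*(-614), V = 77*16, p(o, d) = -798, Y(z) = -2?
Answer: I*√3254 ≈ 57.044*I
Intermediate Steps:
V = 1232
T(D) = -2456
√(p(u(9), Y(5)) + T(1/V)) = √(-798 - 2456) = √(-3254) = I*√3254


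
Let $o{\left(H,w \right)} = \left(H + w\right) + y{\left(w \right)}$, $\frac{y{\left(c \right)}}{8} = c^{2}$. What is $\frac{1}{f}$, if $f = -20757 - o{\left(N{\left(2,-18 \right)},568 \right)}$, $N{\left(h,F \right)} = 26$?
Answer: $- \frac{1}{2602343} \approx -3.8427 \cdot 10^{-7}$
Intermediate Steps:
$y{\left(c \right)} = 8 c^{2}$
$o{\left(H,w \right)} = H + w + 8 w^{2}$ ($o{\left(H,w \right)} = \left(H + w\right) + 8 w^{2} = H + w + 8 w^{2}$)
$f = -2602343$ ($f = -20757 - \left(26 + 568 + 8 \cdot 568^{2}\right) = -20757 - \left(26 + 568 + 8 \cdot 322624\right) = -20757 - \left(26 + 568 + 2580992\right) = -20757 - 2581586 = -2602343$)
$\frac{1}{f} = \frac{1}{-2602343} = - \frac{1}{2602343}$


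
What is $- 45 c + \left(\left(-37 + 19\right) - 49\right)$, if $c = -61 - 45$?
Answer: $4703$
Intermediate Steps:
$c = -106$ ($c = -61 - 45 = -106$)
$- 45 c + \left(\left(-37 + 19\right) - 49\right) = \left(-45\right) \left(-106\right) + \left(\left(-37 + 19\right) - 49\right) = 4770 - 67 = 4703$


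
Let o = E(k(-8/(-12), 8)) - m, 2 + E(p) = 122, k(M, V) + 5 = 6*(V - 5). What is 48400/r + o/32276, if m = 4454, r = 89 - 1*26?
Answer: 780942679/1016694 ≈ 768.12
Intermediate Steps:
k(M, V) = -35 + 6*V (k(M, V) = -5 + 6*(V - 5) = -5 + 6*(-5 + V) = -5 + (-30 + 6*V) = -35 + 6*V)
E(p) = 120 (E(p) = -2 + 122 = 120)
r = 63 (r = 89 - 26 = 63)
o = -4334 (o = 120 - 1*4454 = 120 - 4454 = -4334)
48400/r + o/32276 = 48400/63 - 4334/32276 = 48400*(1/63) - 4334*1/32276 = 48400/63 - 2167/16138 = 780942679/1016694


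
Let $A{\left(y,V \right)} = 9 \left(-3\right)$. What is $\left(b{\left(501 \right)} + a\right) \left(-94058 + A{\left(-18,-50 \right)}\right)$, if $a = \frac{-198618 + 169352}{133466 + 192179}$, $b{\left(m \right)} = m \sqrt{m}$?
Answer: $\frac{550698322}{65129} - 47136585 \sqrt{501} \approx -1.0551 \cdot 10^{9}$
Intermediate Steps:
$b{\left(m \right)} = m^{\frac{3}{2}}$
$A{\left(y,V \right)} = -27$
$a = - \frac{29266}{325645} \approx -0.089871$
$\left(b{\left(501 \right)} + a\right) \left(-94058 + A{\left(-18,-50 \right)}\right) = \left(501^{\frac{3}{2}} - \frac{29266}{325645}\right) \left(-94058 - 27\right) = \left(501 \sqrt{501} - \frac{29266}{325645}\right) \left(-94085\right) = \left(- \frac{29266}{325645} + 501 \sqrt{501}\right) \left(-94085\right) = \frac{550698322}{65129} - 47136585 \sqrt{501}$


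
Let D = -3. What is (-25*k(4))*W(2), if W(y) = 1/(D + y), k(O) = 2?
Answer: 50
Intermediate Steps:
W(y) = 1/(-3 + y)
(-25*k(4))*W(2) = (-25*2)/(-3 + 2) = -50/(-1) = -50*(-1) = 50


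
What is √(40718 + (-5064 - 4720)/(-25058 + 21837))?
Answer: √422474290102/3221 ≈ 201.79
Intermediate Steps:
√(40718 + (-5064 - 4720)/(-25058 + 21837)) = √(40718 - 9784/(-3221)) = √(40718 - 9784*(-1/3221)) = √(40718 + 9784/3221) = √(131162462/3221) = √422474290102/3221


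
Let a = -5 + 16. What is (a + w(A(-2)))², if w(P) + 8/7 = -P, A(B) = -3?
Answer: 8100/49 ≈ 165.31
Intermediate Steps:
w(P) = -8/7 - P
a = 11
(a + w(A(-2)))² = (11 + (-8/7 - 1*(-3)))² = (11 + (-8/7 + 3))² = (11 + 13/7)² = (90/7)² = 8100/49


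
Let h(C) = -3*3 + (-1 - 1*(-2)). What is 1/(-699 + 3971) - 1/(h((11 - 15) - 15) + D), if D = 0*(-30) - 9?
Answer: 3289/55624 ≈ 0.059129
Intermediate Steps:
h(C) = -8 (h(C) = -9 + (-1 + 2) = -9 + 1 = -8)
D = -9 (D = 0 - 9 = -9)
1/(-699 + 3971) - 1/(h((11 - 15) - 15) + D) = 1/(-699 + 3971) - 1/(-8 - 9) = 1/3272 - 1/(-17) = 1/3272 - 1*(-1/17) = 1/3272 + 1/17 = 3289/55624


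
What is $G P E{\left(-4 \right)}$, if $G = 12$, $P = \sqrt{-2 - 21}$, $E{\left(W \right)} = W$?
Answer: $- 48 i \sqrt{23} \approx - 230.2 i$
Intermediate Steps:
$P = i \sqrt{23}$ ($P = \sqrt{-23} = i \sqrt{23} \approx 4.7958 i$)
$G P E{\left(-4 \right)} = 12 i \sqrt{23} \left(-4\right) = - 48 i \sqrt{23}$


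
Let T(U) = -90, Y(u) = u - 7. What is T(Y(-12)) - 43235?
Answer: -43325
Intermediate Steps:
Y(u) = -7 + u
T(Y(-12)) - 43235 = -90 - 43235 = -43325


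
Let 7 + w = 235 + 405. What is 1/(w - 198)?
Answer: 1/435 ≈ 0.0022989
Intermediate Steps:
w = 633 (w = -7 + (235 + 405) = -7 + 640 = 633)
1/(w - 198) = 1/(633 - 198) = 1/435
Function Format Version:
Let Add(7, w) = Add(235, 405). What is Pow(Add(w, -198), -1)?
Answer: Rational(1, 435) ≈ 0.0022989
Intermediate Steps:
w = 633 (w = Add(-7, Add(235, 405)) = Add(-7, 640) = 633)
Pow(Add(w, -198), -1) = Pow(Add(633, -198), -1) = Pow(435, -1) = Rational(1, 435)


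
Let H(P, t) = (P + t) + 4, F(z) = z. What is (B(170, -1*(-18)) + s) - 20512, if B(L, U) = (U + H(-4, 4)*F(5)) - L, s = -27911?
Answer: -48555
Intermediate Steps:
H(P, t) = 4 + P + t
B(L, U) = 20 + U - L (B(L, U) = (U + (4 - 4 + 4)*5) - L = (U + 4*5) - L = (U + 20) - L = (20 + U) - L = 20 + U - L)
(B(170, -1*(-18)) + s) - 20512 = ((20 - 1*(-18) - 1*170) - 27911) - 20512 = ((20 + 18 - 170) - 27911) - 20512 = (-132 - 27911) - 20512 = -28043 - 20512 = -48555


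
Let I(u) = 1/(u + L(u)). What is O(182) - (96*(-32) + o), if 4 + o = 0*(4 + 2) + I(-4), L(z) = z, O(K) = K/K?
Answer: 24617/8 ≈ 3077.1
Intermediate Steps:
O(K) = 1
I(u) = 1/(2*u) (I(u) = 1/(u + u) = 1/(2*u))
o = -33/8 (o = -4 + (0*(4 + 2) + (½)/(-4)) = -4 + (0*6 + (½)*(-¼)) = -4 + (0 - ⅛) = -4 - ⅛ = -33/8 ≈ -4.1250)
O(182) - (96*(-32) + o) = 1 - (96*(-32) - 33/8) = 1 - (-3072 - 33/8) = 1 - 1*(-24609/8) = 1 + 24609/8 = 24617/8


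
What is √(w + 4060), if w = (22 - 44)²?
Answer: 8*√71 ≈ 67.409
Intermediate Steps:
w = 484 (w = (-22)² = 484)
√(w + 4060) = √(484 + 4060) = √4544 = 8*√71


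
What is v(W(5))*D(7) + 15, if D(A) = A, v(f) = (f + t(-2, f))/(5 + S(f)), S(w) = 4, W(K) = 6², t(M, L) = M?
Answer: 373/9 ≈ 41.444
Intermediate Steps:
W(K) = 36
v(f) = -2/9 + f/9 (v(f) = (f - 2)/(5 + 4) = (-2 + f)/9 = (-2 + f)*(⅑) = -2/9 + f/9)
v(W(5))*D(7) + 15 = (-2/9 + (⅑)*36)*7 + 15 = (-2/9 + 4)*7 + 15 = (34/9)*7 + 15 = 238/9 + 15 = 373/9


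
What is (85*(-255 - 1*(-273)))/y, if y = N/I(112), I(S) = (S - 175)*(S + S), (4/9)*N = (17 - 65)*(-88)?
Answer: -24990/11 ≈ -2271.8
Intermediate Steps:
N = 9504 (N = 9*((17 - 65)*(-88))/4 = 9*(-48*(-88))/4 = (9/4)*4224 = 9504)
I(S) = 2*S*(-175 + S) (I(S) = (-175 + S)*(2*S) = 2*S*(-175 + S))
y = -33/49 (y = 9504/((2*112*(-175 + 112))) = 9504/((2*112*(-63))) = 9504/(-14112) = 9504*(-1/14112) = -33/49 ≈ -0.67347)
(85*(-255 - 1*(-273)))/y = (85*(-255 - 1*(-273)))/(-33/49) = (85*(-255 + 273))*(-49/33) = (85*18)*(-49/33) = 1530*(-49/33) = -24990/11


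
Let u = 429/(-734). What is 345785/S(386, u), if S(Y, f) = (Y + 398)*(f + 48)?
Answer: 126903095/13642776 ≈ 9.3018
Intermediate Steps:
u = -429/734 (u = 429*(-1/734) = -429/734 ≈ -0.58447)
S(Y, f) = (48 + f)*(398 + Y) (S(Y, f) = (398 + Y)*(48 + f) = (48 + f)*(398 + Y))
345785/S(386, u) = 345785/(19104 + 48*386 + 398*(-429/734) + 386*(-429/734)) = 345785/(19104 + 18528 - 85371/367 - 82797/367) = 345785/(13642776/367) = 345785*(367/13642776) = 126903095/13642776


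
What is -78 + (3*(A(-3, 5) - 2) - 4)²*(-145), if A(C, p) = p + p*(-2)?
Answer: -90703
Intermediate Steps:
A(C, p) = -p (A(C, p) = p - 2*p = -p)
-78 + (3*(A(-3, 5) - 2) - 4)²*(-145) = -78 + (3*(-1*5 - 2) - 4)²*(-145) = -78 + (3*(-5 - 2) - 4)²*(-145) = -78 + (3*(-7) - 4)²*(-145) = -78 + (-21 - 4)²*(-145) = -78 + (-25)²*(-145) = -78 + 625*(-145) = -78 - 90625 = -90703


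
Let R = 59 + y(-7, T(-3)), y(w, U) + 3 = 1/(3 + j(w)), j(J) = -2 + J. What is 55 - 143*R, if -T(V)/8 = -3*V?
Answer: -47575/6 ≈ -7929.2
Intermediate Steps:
T(V) = 24*V (T(V) = -(-24)*V = 24*V)
y(w, U) = -3 + 1/(1 + w) (y(w, U) = -3 + 1/(3 + (-2 + w)) = -3 + 1/(1 + w))
R = 335/6 (R = 59 + (-2 - 3*(-7))/(1 - 7) = 59 + (-2 + 21)/(-6) = 59 - ⅙*19 = 59 - 19/6 = 335/6 ≈ 55.833)
55 - 143*R = 55 - 143*335/6 = 55 - 47905/6 = -47575/6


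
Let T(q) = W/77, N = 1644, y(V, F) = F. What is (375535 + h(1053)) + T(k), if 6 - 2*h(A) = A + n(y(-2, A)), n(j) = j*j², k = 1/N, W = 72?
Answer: -44922795307/77 ≈ -5.8341e+8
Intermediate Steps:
k = 1/1644 ≈ 0.00060827
n(j) = j³
T(q) = 72/77
h(A) = 3 - A/2 - A³/2 (h(A) = 3 - (A + A³)/2 = 3 + (-A/2 - A³/2) = 3 - A/2 - A³/2)
(375535 + h(1053)) + T(k) = (375535 + (3 - ½*1053 - ½*1053³)) + 72/77 = (375535 + (3 - 1053/2 - ½*1167575877)) + 72/77 = (375535 + (3 - 1053/2 - 1167575877/2)) + 72/77 = (375535 - 583788462) + 72/77 = -583412927 + 72/77 = -44922795307/77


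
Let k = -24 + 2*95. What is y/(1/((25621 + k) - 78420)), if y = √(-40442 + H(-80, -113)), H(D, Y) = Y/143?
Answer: -473697*I*√10210057/143 ≈ -1.0585e+7*I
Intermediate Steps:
H(D, Y) = Y/143 (H(D, Y) = Y*(1/143) = Y/143)
y = 9*I*√10210057/143 (y = √(-40442 + (1/143)*(-113)) = √(-40442 - 113/143) = √(-5783319/143) = 9*I*√10210057/143 ≈ 201.1*I)
k = 166 (k = -24 + 190 = 166)
y/(1/((25621 + k) - 78420)) = (9*I*√10210057/143)/(1/((25621 + 166) - 78420)) = (9*I*√10210057/143)/(1/(25787 - 78420)) = (9*I*√10210057/143)/(1/(-52633)) = (9*I*√10210057/143)/(-1/52633) = (9*I*√10210057/143)*(-52633) = -473697*I*√10210057/143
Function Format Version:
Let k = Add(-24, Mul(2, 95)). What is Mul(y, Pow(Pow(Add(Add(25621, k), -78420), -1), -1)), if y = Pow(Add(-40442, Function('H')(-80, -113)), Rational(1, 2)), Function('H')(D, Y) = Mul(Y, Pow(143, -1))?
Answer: Mul(Rational(-473697, 143), I, Pow(10210057, Rational(1, 2))) ≈ Mul(-1.0585e+7, I)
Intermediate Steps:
Function('H')(D, Y) = Mul(Rational(1, 143), Y) (Function('H')(D, Y) = Mul(Y, Rational(1, 143)) = Mul(Rational(1, 143), Y))
y = Mul(Rational(9, 143), I, Pow(10210057, Rational(1, 2))) (y = Pow(Add(-40442, Mul(Rational(1, 143), -113)), Rational(1, 2)) = Pow(Add(-40442, Rational(-113, 143)), Rational(1, 2)) = Pow(Rational(-5783319, 143), Rational(1, 2)) = Mul(Rational(9, 143), I, Pow(10210057, Rational(1, 2))) ≈ Mul(201.10, I))
k = 166 (k = Add(-24, 190) = 166)
Mul(y, Pow(Pow(Add(Add(25621, k), -78420), -1), -1)) = Mul(Mul(Rational(9, 143), I, Pow(10210057, Rational(1, 2))), Pow(Pow(Add(Add(25621, 166), -78420), -1), -1)) = Mul(Mul(Rational(9, 143), I, Pow(10210057, Rational(1, 2))), Pow(Pow(Add(25787, -78420), -1), -1)) = Mul(Mul(Rational(9, 143), I, Pow(10210057, Rational(1, 2))), Pow(Pow(-52633, -1), -1)) = Mul(Mul(Rational(9, 143), I, Pow(10210057, Rational(1, 2))), Pow(Rational(-1, 52633), -1)) = Mul(Mul(Rational(9, 143), I, Pow(10210057, Rational(1, 2))), -52633) = Mul(Rational(-473697, 143), I, Pow(10210057, Rational(1, 2)))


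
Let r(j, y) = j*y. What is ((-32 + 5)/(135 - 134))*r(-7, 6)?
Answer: 1134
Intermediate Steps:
((-32 + 5)/(135 - 134))*r(-7, 6) = ((-32 + 5)/(135 - 134))*(-7*6) = -27/1*(-42) = -27*1*(-42) = -27*(-42) = 1134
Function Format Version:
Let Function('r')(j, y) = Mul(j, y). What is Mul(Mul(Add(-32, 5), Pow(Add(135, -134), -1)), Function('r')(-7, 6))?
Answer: 1134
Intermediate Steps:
Mul(Mul(Add(-32, 5), Pow(Add(135, -134), -1)), Function('r')(-7, 6)) = Mul(Mul(Add(-32, 5), Pow(Add(135, -134), -1)), Mul(-7, 6)) = Mul(Mul(-27, Pow(1, -1)), -42) = Mul(Mul(-27, 1), -42) = Mul(-27, -42) = 1134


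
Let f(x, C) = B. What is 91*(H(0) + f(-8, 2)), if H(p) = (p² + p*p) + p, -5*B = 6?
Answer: -546/5 ≈ -109.20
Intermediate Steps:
B = -6/5 (B = -⅕*6 = -6/5 ≈ -1.2000)
f(x, C) = -6/5
H(p) = p + 2*p² (H(p) = (p² + p²) + p = 2*p² + p = p + 2*p²)
91*(H(0) + f(-8, 2)) = 91*(0*(1 + 2*0) - 6/5) = 91*(0*(1 + 0) - 6/5) = 91*(0*1 - 6/5) = 91*(0 - 6/5) = 91*(-6/5) = -546/5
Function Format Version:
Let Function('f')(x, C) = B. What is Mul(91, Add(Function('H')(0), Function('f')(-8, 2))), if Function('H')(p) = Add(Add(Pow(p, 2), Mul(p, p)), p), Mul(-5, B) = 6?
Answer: Rational(-546, 5) ≈ -109.20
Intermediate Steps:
B = Rational(-6, 5) (B = Mul(Rational(-1, 5), 6) = Rational(-6, 5) ≈ -1.2000)
Function('f')(x, C) = Rational(-6, 5)
Function('H')(p) = Add(p, Mul(2, Pow(p, 2))) (Function('H')(p) = Add(Add(Pow(p, 2), Pow(p, 2)), p) = Add(Mul(2, Pow(p, 2)), p) = Add(p, Mul(2, Pow(p, 2))))
Mul(91, Add(Function('H')(0), Function('f')(-8, 2))) = Mul(91, Add(Mul(0, Add(1, Mul(2, 0))), Rational(-6, 5))) = Mul(91, Add(Mul(0, Add(1, 0)), Rational(-6, 5))) = Mul(91, Add(Mul(0, 1), Rational(-6, 5))) = Mul(91, Add(0, Rational(-6, 5))) = Mul(91, Rational(-6, 5)) = Rational(-546, 5)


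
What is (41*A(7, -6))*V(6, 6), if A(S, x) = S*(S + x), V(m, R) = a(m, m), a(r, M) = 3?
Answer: 861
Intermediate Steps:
V(m, R) = 3
(41*A(7, -6))*V(6, 6) = (41*(7*(7 - 6)))*3 = (41*(7*1))*3 = (41*7)*3 = 287*3 = 861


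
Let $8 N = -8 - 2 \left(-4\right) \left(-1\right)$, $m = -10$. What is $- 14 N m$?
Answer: $-280$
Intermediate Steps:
$N = -2$ ($N = \frac{-8 - 2 \left(-4\right) \left(-1\right)}{8} = \frac{-8 - \left(-8\right) \left(-1\right)}{8} = \frac{-8 - 8}{8} = \frac{1}{8} \left(-16\right) = -2$)
$- 14 N m = \left(-14\right) \left(-2\right) \left(-10\right) = 28 \left(-10\right) = -280$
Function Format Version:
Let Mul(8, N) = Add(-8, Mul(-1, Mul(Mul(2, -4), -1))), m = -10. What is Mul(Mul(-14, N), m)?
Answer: -280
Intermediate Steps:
N = -2 (N = Mul(Rational(1, 8), Add(-8, Mul(-1, Mul(Mul(2, -4), -1)))) = Mul(Rational(1, 8), Add(-8, Mul(-1, Mul(-8, -1)))) = Mul(Rational(1, 8), Add(-8, Mul(-1, 8))) = Mul(Rational(1, 8), Add(-8, -8)) = Mul(Rational(1, 8), -16) = -2)
Mul(Mul(-14, N), m) = Mul(Mul(-14, -2), -10) = Mul(28, -10) = -280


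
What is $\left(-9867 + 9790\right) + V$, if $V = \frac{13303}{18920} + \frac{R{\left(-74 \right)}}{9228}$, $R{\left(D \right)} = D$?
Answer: $- \frac{3330589879}{43648440} \approx -76.305$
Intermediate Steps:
$V = \frac{30340001}{43648440}$ ($V = \frac{13303}{18920} - \frac{74}{9228} = 13303 \cdot \frac{1}{18920} - \frac{37}{4614} = \frac{13303}{18920} - \frac{37}{4614} = \frac{30340001}{43648440} \approx 0.6951$)
$\left(-9867 + 9790\right) + V = \left(-9867 + 9790\right) + \frac{30340001}{43648440} = -77 + \frac{30340001}{43648440} = - \frac{3330589879}{43648440}$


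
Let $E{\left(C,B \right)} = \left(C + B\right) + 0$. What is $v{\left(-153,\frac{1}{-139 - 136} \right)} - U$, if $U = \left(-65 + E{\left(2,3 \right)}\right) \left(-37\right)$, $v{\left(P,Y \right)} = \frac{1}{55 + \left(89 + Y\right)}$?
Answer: $- \frac{87909505}{39599} \approx -2220.0$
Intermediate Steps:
$E{\left(C,B \right)} = B + C$ ($E{\left(C,B \right)} = \left(B + C\right) + 0 = B + C$)
$v{\left(P,Y \right)} = \frac{1}{144 + Y}$
$U = 2220$ ($U = \left(-65 + \left(3 + 2\right)\right) \left(-37\right) = \left(-65 + 5\right) \left(-37\right) = \left(-60\right) \left(-37\right) = 2220$)
$v{\left(-153,\frac{1}{-139 - 136} \right)} - U = \frac{1}{144 + \frac{1}{-139 - 136}} - 2220 = \frac{1}{144 + \frac{1}{-275}} - 2220 = \frac{1}{144 - \frac{1}{275}} - 2220 = \frac{1}{\frac{39599}{275}} - 2220 = \frac{275}{39599} - 2220 = - \frac{87909505}{39599}$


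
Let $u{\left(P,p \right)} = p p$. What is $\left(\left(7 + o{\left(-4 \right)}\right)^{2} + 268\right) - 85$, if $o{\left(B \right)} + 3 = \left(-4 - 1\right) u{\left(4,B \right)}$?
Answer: $5959$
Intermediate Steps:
$u{\left(P,p \right)} = p^{2}$
$o{\left(B \right)} = -3 - 5 B^{2}$ ($o{\left(B \right)} = -3 + \left(-4 - 1\right) B^{2} = -3 - 5 B^{2}$)
$\left(\left(7 + o{\left(-4 \right)}\right)^{2} + 268\right) - 85 = \left(\left(7 - \left(3 + 5 \left(-4\right)^{2}\right)\right)^{2} + 268\right) - 85 = \left(\left(7 - 83\right)^{2} + 268\right) - 85 = \left(\left(-76\right)^{2} + 268\right) - 85 = \left(5776 + 268\right) - 85 = 6044 - 85 = 5959$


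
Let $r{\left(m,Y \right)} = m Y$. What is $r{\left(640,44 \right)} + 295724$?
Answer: $323884$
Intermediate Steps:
$r{\left(m,Y \right)} = Y m$
$r{\left(640,44 \right)} + 295724 = 44 \cdot 640 + 295724 = 28160 + 295724 = 323884$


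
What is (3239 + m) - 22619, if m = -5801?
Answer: -25181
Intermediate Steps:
(3239 + m) - 22619 = (3239 - 5801) - 22619 = -2562 - 22619 = -25181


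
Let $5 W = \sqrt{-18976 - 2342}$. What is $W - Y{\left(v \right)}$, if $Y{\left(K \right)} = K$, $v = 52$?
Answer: $-52 + \frac{i \sqrt{21318}}{5} \approx -52.0 + 29.201 i$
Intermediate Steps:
$W = \frac{i \sqrt{21318}}{5}$ ($W = \frac{\sqrt{-18976 - 2342}}{5} = \frac{\sqrt{-21318}}{5} = \frac{i \sqrt{21318}}{5} \approx 29.201 i$)
$W - Y{\left(v \right)} = \frac{i \sqrt{21318}}{5} - 52 = -52 + \frac{i \sqrt{21318}}{5}$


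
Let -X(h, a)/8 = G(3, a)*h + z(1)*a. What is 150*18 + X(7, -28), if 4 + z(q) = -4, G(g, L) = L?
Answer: 2476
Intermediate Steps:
z(q) = -8 (z(q) = -4 - 4 = -8)
X(h, a) = 64*a - 8*a*h (X(h, a) = -8*(a*h - 8*a) = -8*(-8*a + a*h) = 64*a - 8*a*h)
150*18 + X(7, -28) = 150*18 + 8*(-28)*(8 - 1*7) = 2700 + 8*(-28)*(8 - 7) = 2700 + 8*(-28)*1 = 2700 - 224 = 2476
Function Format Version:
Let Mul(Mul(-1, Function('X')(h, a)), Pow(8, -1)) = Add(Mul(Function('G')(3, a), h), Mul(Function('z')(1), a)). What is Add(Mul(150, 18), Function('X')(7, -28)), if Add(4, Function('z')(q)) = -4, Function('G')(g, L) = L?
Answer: 2476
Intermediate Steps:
Function('z')(q) = -8 (Function('z')(q) = Add(-4, -4) = -8)
Function('X')(h, a) = Add(Mul(64, a), Mul(-8, a, h)) (Function('X')(h, a) = Mul(-8, Add(Mul(a, h), Mul(-8, a))) = Mul(-8, Add(Mul(-8, a), Mul(a, h))) = Add(Mul(64, a), Mul(-8, a, h)))
Add(Mul(150, 18), Function('X')(7, -28)) = Add(Mul(150, 18), Mul(8, -28, Add(8, Mul(-1, 7)))) = Add(2700, Mul(8, -28, Add(8, -7))) = Add(2700, Mul(8, -28, 1)) = Add(2700, -224) = 2476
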